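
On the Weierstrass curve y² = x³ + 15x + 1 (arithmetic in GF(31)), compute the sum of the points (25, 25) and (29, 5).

(2, 15)

(25, 25) + (29, 5). λ = (5 - 25)/(29 - 25) ≡ 11/4 mod 31. 4⁻¹ ≡ 8 (mod 31) since 4·8 = 32 ≡ 1, so λ ≡ 26.
  x = λ² - 25 - 29 = 676 - 54 ≡ 2; y = λ·(25 - 2) - 25 ≡ 15. → (2, 15)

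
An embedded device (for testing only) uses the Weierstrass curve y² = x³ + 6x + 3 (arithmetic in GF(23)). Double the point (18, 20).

(14, 18)

tangent at (18, 20): λ = (3·18² + 6)/(2·20) ≡ 12/17. 17⁻¹ ≡ 19 (mod 23) since 17·19 = 323 ≡ 1, so λ ≡ 12·19 ≡ 21.
  x = λ² - 18 - 18 = 441 - 36 ≡ 14; y = λ·(18 - 14) - 20 ≡ 18. → (14, 18)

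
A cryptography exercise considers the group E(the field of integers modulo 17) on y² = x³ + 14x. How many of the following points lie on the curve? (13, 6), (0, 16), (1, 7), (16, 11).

(13, 6): 6² ≡ 2, rhs ≡ 16 → off.
(0, 16): 16² ≡ 1, rhs ≡ 0 → off.
(1, 7): 7² ≡ 15, rhs ≡ 15 → on.
(16, 11): 11² ≡ 2, rhs ≡ 2 → on.

2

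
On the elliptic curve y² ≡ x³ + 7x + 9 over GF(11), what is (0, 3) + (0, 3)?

(9, 3)

tangent at (0, 3): λ = (3·0² + 7)/(2·3) ≡ 7/6. 6⁻¹ ≡ 2 (mod 11), so λ ≡ 7·2 ≡ 3.
  x = λ² - 0 - 0 = 9 - 0 ≡ 9; y = λ·(0 - 9) - 3 ≡ 3. → (9, 3)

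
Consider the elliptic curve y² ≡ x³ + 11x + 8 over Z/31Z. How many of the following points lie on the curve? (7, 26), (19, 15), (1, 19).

(7, 26): 26² ≡ 25, rhs ≡ 25 → on.
(19, 15): 15² ≡ 8, rhs ≡ 8 → on.
(1, 19): 19² ≡ 20, rhs ≡ 20 → on.

3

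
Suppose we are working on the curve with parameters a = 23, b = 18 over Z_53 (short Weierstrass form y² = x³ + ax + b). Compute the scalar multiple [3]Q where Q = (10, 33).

Repeated addition: build up to 3Q.
2Q: tangent at (10, 33): λ = (3·10² + 23)/(2·33) ≡ 5/13. 13⁻¹ ≡ 49 (mod 53) since 13·49 = 637 ≡ 1, so λ ≡ 5·49 ≡ 33.
  x = λ² - 10 - 10 = 1089 - 20 ≡ 9; y = λ·(10 - 9) - 33 ≡ 0. → (9, 0)
3Q: (9, 0) + (10, 33). λ = (33 - 0)/(10 - 9) ≡ 33/1 mod 53. 1⁻¹ ≡ 1 (mod 53), so λ ≡ 33.
  x = λ² - 9 - 10 = 1089 - 19 ≡ 10; y = λ·(9 - 10) - 0 ≡ 20. → (10, 20)

(10, 20)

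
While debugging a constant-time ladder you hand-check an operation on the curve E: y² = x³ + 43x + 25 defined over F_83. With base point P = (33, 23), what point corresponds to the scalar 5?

Double-and-add on 5 = (101)₂. Start with P = (33, 23) for the leading 1-bit.
double: tangent at (33, 23): λ = (3·33² + 43)/(2·23) ≡ 73/46. 46⁻¹ ≡ 74 (mod 83) since 46·74 = 3404 ≡ 1, so λ ≡ 73·74 ≡ 7.
  x = λ² - 33 - 33 = 49 - 66 ≡ 66; y = λ·(33 - 66) - 23 ≡ 78. → (66, 78)
double: tangent at (66, 78): λ = (3·66² + 43)/(2·78) ≡ 80/73. 73⁻¹ ≡ 58 (mod 83), so λ ≡ 80·58 ≡ 75.
  x = λ² - 66 - 66 = 5625 - 132 ≡ 15; y = λ·(66 - 15) - 78 ≡ 12. → (15, 12)
add P: (15, 12) + (33, 23). λ = (23 - 12)/(33 - 15) ≡ 11/18 mod 83. 18⁻¹ ≡ 60 (mod 83), so λ ≡ 79.
  x = λ² - 15 - 33 = 6241 - 48 ≡ 51; y = λ·(15 - 51) - 12 ≡ 49. → (51, 49)

(51, 49)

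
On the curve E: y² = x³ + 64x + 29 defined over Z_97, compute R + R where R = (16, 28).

(66, 19)

tangent at (16, 28): λ = (3·16² + 64)/(2·28) ≡ 56/56. 56⁻¹ ≡ 26 (mod 97), so λ ≡ 56·26 ≡ 1.
  x = λ² - 16 - 16 = 1 - 32 ≡ 66; y = λ·(16 - 66) - 28 ≡ 19. → (66, 19)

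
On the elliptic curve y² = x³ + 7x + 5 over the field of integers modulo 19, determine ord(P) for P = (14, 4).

2P: tangent at (14, 4): λ = (3·14² + 7)/(2·4) ≡ 6/8. 8⁻¹ ≡ 12 (mod 19), so λ ≡ 6·12 ≡ 15.
  x = λ² - 14 - 14 = 225 - 28 ≡ 7; y = λ·(14 - 7) - 4 ≡ 6. → (7, 6)
3P: (7, 6) + (14, 4). λ = (4 - 6)/(14 - 7) ≡ 17/7 mod 19. 7⁻¹ ≡ 11 (mod 19), so λ ≡ 16.
  x = λ² - 7 - 14 = 256 - 21 ≡ 7; y = λ·(7 - 7) - 6 ≡ 13. → (7, 13)
4P: (7, 13) + (14, 4). λ = (4 - 13)/(14 - 7) ≡ 10/7 mod 19. 7⁻¹ ≡ 11 (mod 19), so λ ≡ 15.
  x = λ² - 7 - 14 = 225 - 21 ≡ 14; y = λ·(7 - 14) - 13 ≡ 15. → (14, 15)
5P: (14, 15) + (14, 4): same x and y₁ ≡ -y₂, so the sum is the point at infinity.
5P = the point at infinity, so the order is 5.

5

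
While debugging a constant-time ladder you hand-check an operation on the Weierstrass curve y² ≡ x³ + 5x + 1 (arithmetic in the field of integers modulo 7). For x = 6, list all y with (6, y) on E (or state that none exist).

3, 4

x³ + 5x + 1 = 247 ≡ 2 (mod 7).
Square roots of 2 mod 7: 3 and 4 (since 3² = 9 ≡ 2).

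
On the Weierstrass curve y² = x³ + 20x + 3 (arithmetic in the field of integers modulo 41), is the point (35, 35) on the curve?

yes

y² = 35² ≡ 36; x³ + 20x + 3 = 43578 ≡ 36 (mod 41). 36 = 36.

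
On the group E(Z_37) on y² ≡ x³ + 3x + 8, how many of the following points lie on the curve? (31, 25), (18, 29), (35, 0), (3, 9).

2

(31, 25): 25² ≡ 33, rhs ≡ 33 → on.
(18, 29): 29² ≡ 27, rhs ≡ 11 → off.
(35, 0): 0² ≡ 0, rhs ≡ 31 → off.
(3, 9): 9² ≡ 7, rhs ≡ 7 → on.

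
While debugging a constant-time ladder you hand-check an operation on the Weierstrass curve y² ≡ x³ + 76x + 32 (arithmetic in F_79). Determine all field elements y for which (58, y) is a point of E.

x³ + 76x + 32 = 199552 ≡ 77 (mod 79).
77 is a non-residue mod 79; no y exists.

none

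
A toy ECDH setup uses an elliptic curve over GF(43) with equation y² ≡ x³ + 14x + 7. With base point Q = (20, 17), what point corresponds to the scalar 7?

(30, 6)

Repeated addition: build up to 7Q.
2Q: tangent at (20, 17): λ = (3·20² + 14)/(2·17) ≡ 10/34. 34⁻¹ ≡ 19 (mod 43), so λ ≡ 10·19 ≡ 18.
  x = λ² - 20 - 20 = 324 - 40 ≡ 26; y = λ·(20 - 26) - 17 ≡ 4. → (26, 4)
3Q: (26, 4) + (20, 17). λ = (17 - 4)/(20 - 26) ≡ 13/37 mod 43. 37⁻¹ ≡ 7 (mod 43), so λ ≡ 5.
  x = λ² - 26 - 20 = 25 - 46 ≡ 22; y = λ·(26 - 22) - 4 ≡ 16. → (22, 16)
4Q: (22, 16) + (20, 17). λ = (17 - 16)/(20 - 22) ≡ 1/41 mod 43. 41⁻¹ ≡ 21 (mod 43), so λ ≡ 21.
  x = λ² - 22 - 20 = 441 - 42 ≡ 12; y = λ·(22 - 12) - 16 ≡ 22. → (12, 22)
5Q: (12, 22) + (20, 17). λ = (17 - 22)/(20 - 12) ≡ 38/8 mod 43. 8⁻¹ ≡ 27 (mod 43), so λ ≡ 37.
  x = λ² - 12 - 20 = 1369 - 32 ≡ 4; y = λ·(12 - 4) - 22 ≡ 16. → (4, 16)
6Q: (4, 16) + (20, 17). λ = (17 - 16)/(20 - 4) ≡ 1/16 mod 43. 16⁻¹ ≡ 35 (mod 43), so λ ≡ 35.
  x = λ² - 4 - 20 = 1225 - 24 ≡ 40; y = λ·(4 - 40) - 16 ≡ 14. → (40, 14)
7Q: (40, 14) + (20, 17). λ = (17 - 14)/(20 - 40) ≡ 3/23 mod 43. 23⁻¹ ≡ 15 (mod 43) since 23·15 = 345 ≡ 1, so λ ≡ 2.
  x = λ² - 40 - 20 = 4 - 60 ≡ 30; y = λ·(40 - 30) - 14 ≡ 6. → (30, 6)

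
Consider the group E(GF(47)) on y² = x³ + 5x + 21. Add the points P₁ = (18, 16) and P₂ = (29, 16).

(0, 31)

(18, 16) + (29, 16). λ = (16 - 16)/(29 - 18) ≡ 0/11 mod 47. 11⁻¹ ≡ 30 (mod 47), so λ ≡ 0.
  x = λ² - 18 - 29 = 0 - 47 ≡ 0; y = λ·(18 - 0) - 16 ≡ 31. → (0, 31)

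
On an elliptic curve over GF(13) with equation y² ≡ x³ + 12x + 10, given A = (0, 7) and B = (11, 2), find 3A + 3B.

(5, 0)

First 3A:
Repeated addition: build up to 3A.
2A: tangent at (0, 7): λ = (3·0² + 12)/(2·7) ≡ 12/1. 1⁻¹ ≡ 1 (mod 13) since 1·1 = 1 ≡ 1, so λ ≡ 12·1 ≡ 12.
  x = λ² - 0 - 0 = 144 - 0 ≡ 1; y = λ·(0 - 1) - 7 ≡ 7. → (1, 7)
3A: (1, 7) + (0, 7). λ = (7 - 7)/(0 - 1) ≡ 0/12 mod 13. 12⁻¹ ≡ 12 (mod 13), so λ ≡ 0.
  x = λ² - 1 - 0 = 0 - 1 ≡ 12; y = λ·(1 - 12) - 7 ≡ 6. → (12, 6)
3A = (12, 6).
Next 3B:
Repeated addition: build up to 3B.
2B: tangent at (11, 2): λ = (3·11² + 12)/(2·2) ≡ 11/4. 4⁻¹ ≡ 10 (mod 13), so λ ≡ 11·10 ≡ 6.
  x = λ² - 11 - 11 = 36 - 22 ≡ 1; y = λ·(11 - 1) - 2 ≡ 6. → (1, 6)
3B: (1, 6) + (11, 2). λ = (2 - 6)/(11 - 1) ≡ 9/10 mod 13. 10⁻¹ ≡ 4 (mod 13), so λ ≡ 10.
  x = λ² - 1 - 11 = 100 - 12 ≡ 10; y = λ·(1 - 10) - 6 ≡ 8. → (10, 8)
3B = (10, 8).
Finally 3A + 3B:
(12, 6) + (10, 8). λ = (8 - 6)/(10 - 12) ≡ 2/11 mod 13. 11⁻¹ ≡ 6 (mod 13) since 11·6 = 66 ≡ 1, so λ ≡ 12.
  x = λ² - 12 - 10 = 144 - 22 ≡ 5; y = λ·(12 - 5) - 6 ≡ 0. → (5, 0)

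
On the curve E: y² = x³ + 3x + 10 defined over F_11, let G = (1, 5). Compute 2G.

(1, 6)

tangent at (1, 5): λ = (3·1² + 3)/(2·5) ≡ 6/10. 10⁻¹ ≡ 10 (mod 11) since 10·10 = 100 ≡ 1, so λ ≡ 6·10 ≡ 5.
  x = λ² - 1 - 1 = 25 - 2 ≡ 1; y = λ·(1 - 1) - 5 ≡ 6. → (1, 6)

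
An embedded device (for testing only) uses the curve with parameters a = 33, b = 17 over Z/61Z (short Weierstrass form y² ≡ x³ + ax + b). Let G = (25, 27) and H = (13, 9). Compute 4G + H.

(27, 20)

First 4G:
Repeated addition: build up to 4G.
2G: tangent at (25, 27): λ = (3·25² + 33)/(2·27) ≡ 17/54. 54⁻¹ ≡ 26 (mod 61), so λ ≡ 17·26 ≡ 15.
  x = λ² - 25 - 25 = 225 - 50 ≡ 53; y = λ·(25 - 53) - 27 ≡ 41. → (53, 41)
3G: (53, 41) + (25, 27). λ = (27 - 41)/(25 - 53) ≡ 47/33 mod 61. 33⁻¹ ≡ 37 (mod 61) since 33·37 = 1221 ≡ 1, so λ ≡ 31.
  x = λ² - 53 - 25 = 961 - 78 ≡ 29; y = λ·(53 - 29) - 41 ≡ 32. → (29, 32)
4G: (29, 32) + (25, 27). λ = (27 - 32)/(25 - 29) ≡ 56/57 mod 61. 57⁻¹ ≡ 15 (mod 61) since 57·15 = 855 ≡ 1, so λ ≡ 47.
  x = λ² - 29 - 25 = 2209 - 54 ≡ 20; y = λ·(29 - 20) - 32 ≡ 25. → (20, 25)
4G = (20, 25).
Finally 4G + H:
(20, 25) + (13, 9). λ = (9 - 25)/(13 - 20) ≡ 45/54 mod 61. 54⁻¹ ≡ 26 (mod 61), so λ ≡ 11.
  x = λ² - 20 - 13 = 121 - 33 ≡ 27; y = λ·(20 - 27) - 25 ≡ 20. → (27, 20)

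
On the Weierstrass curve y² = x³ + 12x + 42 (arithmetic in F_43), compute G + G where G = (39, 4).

tangent at (39, 4): λ = (3·39² + 12)/(2·4) ≡ 17/8. 8⁻¹ ≡ 27 (mod 43), so λ ≡ 17·27 ≡ 29.
  x = λ² - 39 - 39 = 841 - 78 ≡ 32; y = λ·(39 - 32) - 4 ≡ 27. → (32, 27)

(32, 27)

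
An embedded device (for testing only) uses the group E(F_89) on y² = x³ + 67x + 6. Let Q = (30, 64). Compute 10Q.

Double-and-add on 10 = (1010)₂. Start with Q = (30, 64) for the leading 1-bit.
double: tangent at (30, 64): λ = (3·30² + 67)/(2·64) ≡ 8/39. 39⁻¹ ≡ 16 (mod 89) since 39·16 = 624 ≡ 1, so λ ≡ 8·16 ≡ 39.
  x = λ² - 30 - 30 = 1521 - 60 ≡ 37; y = λ·(30 - 37) - 64 ≡ 19. → (37, 19)
double: tangent at (37, 19): λ = (3·37² + 67)/(2·19) ≡ 80/38. 38⁻¹ ≡ 82 (mod 89) since 38·82 = 3116 ≡ 1, so λ ≡ 80·82 ≡ 63.
  x = λ² - 37 - 37 = 3969 - 74 ≡ 68; y = λ·(37 - 68) - 19 ≡ 75. → (68, 75)
add Q: (68, 75) + (30, 64). λ = (64 - 75)/(30 - 68) ≡ 78/51 mod 89. 51⁻¹ ≡ 7 (mod 89), so λ ≡ 12.
  x = λ² - 68 - 30 = 144 - 98 ≡ 46; y = λ·(68 - 46) - 75 ≡ 11. → (46, 11)
double: tangent at (46, 11): λ = (3·46² + 67)/(2·11) ≡ 7/22. 22⁻¹ ≡ 85 (mod 89), so λ ≡ 7·85 ≡ 61.
  x = λ² - 46 - 46 = 3721 - 92 ≡ 69; y = λ·(46 - 69) - 11 ≡ 10. → (69, 10)

(69, 10)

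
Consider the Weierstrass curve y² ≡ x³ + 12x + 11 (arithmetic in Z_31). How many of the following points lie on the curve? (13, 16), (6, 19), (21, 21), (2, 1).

(13, 16): 16² ≡ 8, rhs ≡ 8 → on.
(6, 19): 19² ≡ 20, rhs ≡ 20 → on.
(21, 21): 21² ≡ 7, rhs ≡ 7 → on.
(2, 1): 1² ≡ 1, rhs ≡ 12 → off.

3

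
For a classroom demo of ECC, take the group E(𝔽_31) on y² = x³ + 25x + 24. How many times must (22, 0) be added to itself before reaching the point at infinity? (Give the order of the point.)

2P: (22, 0) + (22, 0): same x and y₁ ≡ -y₂, so the sum is the point at infinity.
2P = the point at infinity, so the order is 2.

2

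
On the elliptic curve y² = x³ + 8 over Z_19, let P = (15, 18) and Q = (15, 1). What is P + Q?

O

The two points share x = 15 and their y-coordinates satisfy 18 + 1 ≡ 0 (mod 19), so they are inverses. Their sum is O.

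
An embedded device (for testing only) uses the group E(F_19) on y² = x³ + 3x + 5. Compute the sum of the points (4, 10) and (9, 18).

(4, 10) + (9, 18). λ = (18 - 10)/(9 - 4) ≡ 8/5 mod 19. 5⁻¹ ≡ 4 (mod 19) since 5·4 = 20 ≡ 1, so λ ≡ 13.
  x = λ² - 4 - 9 = 169 - 13 ≡ 4; y = λ·(4 - 4) - 10 ≡ 9. → (4, 9)

(4, 9)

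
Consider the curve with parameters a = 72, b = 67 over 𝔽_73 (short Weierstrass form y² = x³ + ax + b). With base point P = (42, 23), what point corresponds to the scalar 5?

Repeated addition: build up to 5P.
2P: tangent at (42, 23): λ = (3·42² + 72)/(2·23) ≡ 35/46. 46⁻¹ ≡ 27 (mod 73) since 46·27 = 1242 ≡ 1, so λ ≡ 35·27 ≡ 69.
  x = λ² - 42 - 42 = 4761 - 84 ≡ 5; y = λ·(42 - 5) - 23 ≡ 48. → (5, 48)
3P: (5, 48) + (42, 23). λ = (23 - 48)/(42 - 5) ≡ 48/37 mod 73. 37⁻¹ ≡ 2 (mod 73), so λ ≡ 23.
  x = λ² - 5 - 42 = 529 - 47 ≡ 44; y = λ·(5 - 44) - 48 ≡ 4. → (44, 4)
4P: (44, 4) + (42, 23). λ = (23 - 4)/(42 - 44) ≡ 19/71 mod 73. 71⁻¹ ≡ 36 (mod 73), so λ ≡ 27.
  x = λ² - 44 - 42 = 729 - 86 ≡ 59; y = λ·(44 - 59) - 4 ≡ 29. → (59, 29)
5P: (59, 29) + (42, 23). λ = (23 - 29)/(42 - 59) ≡ 67/56 mod 73. 56⁻¹ ≡ 30 (mod 73), so λ ≡ 39.
  x = λ² - 59 - 42 = 1521 - 101 ≡ 33; y = λ·(59 - 33) - 29 ≡ 36. → (33, 36)

(33, 36)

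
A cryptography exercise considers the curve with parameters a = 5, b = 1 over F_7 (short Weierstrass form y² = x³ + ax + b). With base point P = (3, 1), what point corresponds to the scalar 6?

O

Repeated addition: build up to 6P.
2P: tangent at (3, 1): λ = (3·3² + 5)/(2·1) ≡ 4/2. 2⁻¹ ≡ 4 (mod 7), so λ ≡ 4·4 ≡ 2.
  x = λ² - 3 - 3 = 4 - 6 ≡ 5; y = λ·(3 - 5) - 1 ≡ 2. → (5, 2)
3P: (5, 2) + (3, 1). λ = (1 - 2)/(3 - 5) ≡ 6/5 mod 7. 5⁻¹ ≡ 3 (mod 7), so λ ≡ 4.
  x = λ² - 5 - 3 = 16 - 8 ≡ 1; y = λ·(5 - 1) - 2 ≡ 0. → (1, 0)
4P: (1, 0) + (3, 1). λ = (1 - 0)/(3 - 1) ≡ 1/2 mod 7. 2⁻¹ ≡ 4 (mod 7), so λ ≡ 4.
  x = λ² - 1 - 3 = 16 - 4 ≡ 5; y = λ·(1 - 5) - 0 ≡ 5. → (5, 5)
5P: (5, 5) + (3, 1). λ = (1 - 5)/(3 - 5) ≡ 3/5 mod 7. 5⁻¹ ≡ 3 (mod 7), so λ ≡ 2.
  x = λ² - 5 - 3 = 4 - 8 ≡ 3; y = λ·(5 - 3) - 5 ≡ 6. → (3, 6)
6P: (3, 6) + (3, 1): same x and y₁ ≡ -y₂, so the sum is ∞.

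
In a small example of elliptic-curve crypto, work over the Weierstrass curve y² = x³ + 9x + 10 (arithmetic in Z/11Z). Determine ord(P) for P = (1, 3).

2P: tangent at (1, 3): λ = (3·1² + 9)/(2·3) ≡ 1/6. 6⁻¹ ≡ 2 (mod 11) since 6·2 = 12 ≡ 1, so λ ≡ 1·2 ≡ 2.
  x = λ² - 1 - 1 = 4 - 2 ≡ 2; y = λ·(1 - 2) - 3 ≡ 6. → (2, 6)
3P: (2, 6) + (1, 3). λ = (3 - 6)/(1 - 2) ≡ 8/10 mod 11. 10⁻¹ ≡ 10 (mod 11) since 10·10 = 100 ≡ 1, so λ ≡ 3.
  x = λ² - 2 - 1 = 9 - 3 ≡ 6; y = λ·(2 - 6) - 6 ≡ 4. → (6, 4)
4P: (6, 4) + (1, 3). λ = (3 - 4)/(1 - 6) ≡ 10/6 mod 11. 6⁻¹ ≡ 2 (mod 11) since 6·2 = 12 ≡ 1, so λ ≡ 9.
  x = λ² - 6 - 1 = 81 - 7 ≡ 8; y = λ·(6 - 8) - 4 ≡ 0. → (8, 0)
5P: (8, 0) + (1, 3). λ = (3 - 0)/(1 - 8) ≡ 3/4 mod 11. 4⁻¹ ≡ 3 (mod 11) since 4·3 = 12 ≡ 1, so λ ≡ 9.
  x = λ² - 8 - 1 = 81 - 9 ≡ 6; y = λ·(8 - 6) - 0 ≡ 7. → (6, 7)
6P: (6, 7) + (1, 3). λ = (3 - 7)/(1 - 6) ≡ 7/6 mod 11. 6⁻¹ ≡ 2 (mod 11) since 6·2 = 12 ≡ 1, so λ ≡ 3.
  x = λ² - 6 - 1 = 9 - 7 ≡ 2; y = λ·(6 - 2) - 7 ≡ 5. → (2, 5)
7P: (2, 5) + (1, 3). λ = (3 - 5)/(1 - 2) ≡ 9/10 mod 11. 10⁻¹ ≡ 10 (mod 11) since 10·10 = 100 ≡ 1, so λ ≡ 2.
  x = λ² - 2 - 1 = 4 - 3 ≡ 1; y = λ·(2 - 1) - 5 ≡ 8. → (1, 8)
8P: (1, 8) + (1, 3): same x and y₁ ≡ -y₂, so the sum is ∞.
8P = ∞, so the order is 8.

8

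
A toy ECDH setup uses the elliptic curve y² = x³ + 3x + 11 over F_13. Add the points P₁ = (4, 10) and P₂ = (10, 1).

(11, 7)

(4, 10) + (10, 1). λ = (1 - 10)/(10 - 4) ≡ 4/6 mod 13. 6⁻¹ ≡ 11 (mod 13) since 6·11 = 66 ≡ 1, so λ ≡ 5.
  x = λ² - 4 - 10 = 25 - 14 ≡ 11; y = λ·(4 - 11) - 10 ≡ 7. → (11, 7)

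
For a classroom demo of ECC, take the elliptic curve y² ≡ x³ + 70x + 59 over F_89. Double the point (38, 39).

tangent at (38, 39): λ = (3·38² + 70)/(2·39) ≡ 41/78. 78⁻¹ ≡ 8 (mod 89), so λ ≡ 41·8 ≡ 61.
  x = λ² - 38 - 38 = 3721 - 76 ≡ 85; y = λ·(38 - 85) - 39 ≡ 31. → (85, 31)

(85, 31)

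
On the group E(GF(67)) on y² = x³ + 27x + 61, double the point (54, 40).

(51, 42)

tangent at (54, 40): λ = (3·54² + 27)/(2·40) ≡ 65/13. 13⁻¹ ≡ 31 (mod 67), so λ ≡ 65·31 ≡ 5.
  x = λ² - 54 - 54 = 25 - 108 ≡ 51; y = λ·(54 - 51) - 40 ≡ 42. → (51, 42)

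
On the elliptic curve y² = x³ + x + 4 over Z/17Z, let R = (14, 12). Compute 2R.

(5, 7)

tangent at (14, 12): λ = (3·14² + 1)/(2·12) ≡ 11/7. 7⁻¹ ≡ 5 (mod 17), so λ ≡ 11·5 ≡ 4.
  x = λ² - 14 - 14 = 16 - 28 ≡ 5; y = λ·(14 - 5) - 12 ≡ 7. → (5, 7)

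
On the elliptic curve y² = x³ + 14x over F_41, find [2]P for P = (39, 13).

tangent at (39, 13): λ = (3·39² + 14)/(2·13) ≡ 26/26. 26⁻¹ ≡ 30 (mod 41), so λ ≡ 26·30 ≡ 1.
  x = λ² - 39 - 39 = 1 - 78 ≡ 5; y = λ·(39 - 5) - 13 ≡ 21. → (5, 21)

(5, 21)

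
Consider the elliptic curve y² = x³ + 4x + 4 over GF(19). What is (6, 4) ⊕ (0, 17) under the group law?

(14, 7)

(6, 4) + (0, 17). λ = (17 - 4)/(0 - 6) ≡ 13/13 mod 19. 13⁻¹ ≡ 3 (mod 19), so λ ≡ 1.
  x = λ² - 6 - 0 = 1 - 6 ≡ 14; y = λ·(6 - 14) - 4 ≡ 7. → (14, 7)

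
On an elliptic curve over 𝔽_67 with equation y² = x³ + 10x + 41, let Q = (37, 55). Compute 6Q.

(24, 54)

Double-and-add on 6 = (110)₂. Start with Q = (37, 55) for the leading 1-bit.
double: tangent at (37, 55): λ = (3·37² + 10)/(2·55) ≡ 30/43. 43⁻¹ ≡ 53 (mod 67), so λ ≡ 30·53 ≡ 49.
  x = λ² - 37 - 37 = 2401 - 74 ≡ 49; y = λ·(37 - 49) - 55 ≡ 27. → (49, 27)
add Q: (49, 27) + (37, 55). λ = (55 - 27)/(37 - 49) ≡ 28/55 mod 67. 55⁻¹ ≡ 39 (mod 67) since 55·39 = 2145 ≡ 1, so λ ≡ 20.
  x = λ² - 49 - 37 = 400 - 86 ≡ 46; y = λ·(49 - 46) - 27 ≡ 33. → (46, 33)
double: tangent at (46, 33): λ = (3·46² + 10)/(2·33) ≡ 60/66. 66⁻¹ ≡ 66 (mod 67), so λ ≡ 60·66 ≡ 7.
  x = λ² - 46 - 46 = 49 - 92 ≡ 24; y = λ·(46 - 24) - 33 ≡ 54. → (24, 54)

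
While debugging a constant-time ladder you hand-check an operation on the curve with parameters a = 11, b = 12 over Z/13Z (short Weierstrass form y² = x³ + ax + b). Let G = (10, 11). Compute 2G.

tangent at (10, 11): λ = (3·10² + 11)/(2·11) ≡ 12/9. 9⁻¹ ≡ 3 (mod 13), so λ ≡ 12·3 ≡ 10.
  x = λ² - 10 - 10 = 100 - 20 ≡ 2; y = λ·(10 - 2) - 11 ≡ 4. → (2, 4)

(2, 4)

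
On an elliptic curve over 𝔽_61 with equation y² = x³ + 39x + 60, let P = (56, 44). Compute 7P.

(49, 11)

Repeated addition: build up to 7P.
2P: tangent at (56, 44): λ = (3·56² + 39)/(2·44) ≡ 53/27. 27⁻¹ ≡ 52 (mod 61) since 27·52 = 1404 ≡ 1, so λ ≡ 53·52 ≡ 11.
  x = λ² - 56 - 56 = 121 - 112 ≡ 9; y = λ·(56 - 9) - 44 ≡ 46. → (9, 46)
3P: (9, 46) + (56, 44). λ = (44 - 46)/(56 - 9) ≡ 59/47 mod 61. 47⁻¹ ≡ 13 (mod 61), so λ ≡ 35.
  x = λ² - 9 - 56 = 1225 - 65 ≡ 1; y = λ·(9 - 1) - 46 ≡ 51. → (1, 51)
4P: (1, 51) + (56, 44). λ = (44 - 51)/(56 - 1) ≡ 54/55 mod 61. 55⁻¹ ≡ 10 (mod 61), so λ ≡ 52.
  x = λ² - 1 - 56 = 2704 - 57 ≡ 24; y = λ·(1 - 24) - 51 ≡ 34. → (24, 34)
5P: (24, 34) + (56, 44). λ = (44 - 34)/(56 - 24) ≡ 10/32 mod 61. 32⁻¹ ≡ 21 (mod 61) since 32·21 = 672 ≡ 1, so λ ≡ 27.
  x = λ² - 24 - 56 = 729 - 80 ≡ 39; y = λ·(24 - 39) - 34 ≡ 49. → (39, 49)
6P: (39, 49) + (56, 44). λ = (44 - 49)/(56 - 39) ≡ 56/17 mod 61. 17⁻¹ ≡ 18 (mod 61), so λ ≡ 32.
  x = λ² - 39 - 56 = 1024 - 95 ≡ 14; y = λ·(39 - 14) - 49 ≡ 19. → (14, 19)
7P: (14, 19) + (56, 44). λ = (44 - 19)/(56 - 14) ≡ 25/42 mod 61. 42⁻¹ ≡ 16 (mod 61), so λ ≡ 34.
  x = λ² - 14 - 56 = 1156 - 70 ≡ 49; y = λ·(14 - 49) - 19 ≡ 11. → (49, 11)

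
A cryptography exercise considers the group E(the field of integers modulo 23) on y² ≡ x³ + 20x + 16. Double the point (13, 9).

(22, 15)

tangent at (13, 9): λ = (3·13² + 20)/(2·9) ≡ 21/18. 18⁻¹ ≡ 9 (mod 23), so λ ≡ 21·9 ≡ 5.
  x = λ² - 13 - 13 = 25 - 26 ≡ 22; y = λ·(13 - 22) - 9 ≡ 15. → (22, 15)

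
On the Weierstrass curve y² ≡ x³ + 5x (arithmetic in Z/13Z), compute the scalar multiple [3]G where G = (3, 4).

(10, 6)

Repeated addition: build up to 3G.
2G: tangent at (3, 4): λ = (3·3² + 5)/(2·4) ≡ 6/8. 8⁻¹ ≡ 5 (mod 13) since 8·5 = 40 ≡ 1, so λ ≡ 6·5 ≡ 4.
  x = λ² - 3 - 3 = 16 - 6 ≡ 10; y = λ·(3 - 10) - 4 ≡ 7. → (10, 7)
3G: (10, 7) + (3, 4). λ = (4 - 7)/(3 - 10) ≡ 10/6 mod 13. 6⁻¹ ≡ 11 (mod 13), so λ ≡ 6.
  x = λ² - 10 - 3 = 36 - 13 ≡ 10; y = λ·(10 - 10) - 7 ≡ 6. → (10, 6)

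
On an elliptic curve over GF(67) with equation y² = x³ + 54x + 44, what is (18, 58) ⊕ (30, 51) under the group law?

(18, 58) + (30, 51). λ = (51 - 58)/(30 - 18) ≡ 60/12 mod 67. 12⁻¹ ≡ 28 (mod 67) since 12·28 = 336 ≡ 1, so λ ≡ 5.
  x = λ² - 18 - 30 = 25 - 48 ≡ 44; y = λ·(18 - 44) - 58 ≡ 13. → (44, 13)

(44, 13)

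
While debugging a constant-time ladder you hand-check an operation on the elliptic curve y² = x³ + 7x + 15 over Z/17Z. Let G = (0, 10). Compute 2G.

tangent at (0, 10): λ = (3·0² + 7)/(2·10) ≡ 7/3. 3⁻¹ ≡ 6 (mod 17), so λ ≡ 7·6 ≡ 8.
  x = λ² - 0 - 0 = 64 - 0 ≡ 13; y = λ·(0 - 13) - 10 ≡ 5. → (13, 5)

(13, 5)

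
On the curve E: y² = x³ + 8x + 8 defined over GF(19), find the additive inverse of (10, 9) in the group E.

-(10, 9) = (10, -9 mod 19) = (10, 10).

(10, 10)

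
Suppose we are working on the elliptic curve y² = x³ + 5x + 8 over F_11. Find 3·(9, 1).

Write P = (9, 1).
Repeated addition: build up to 3P.
2P: tangent at (9, 1): λ = (3·9² + 5)/(2·1) ≡ 6/2. 2⁻¹ ≡ 6 (mod 11) since 2·6 = 12 ≡ 1, so λ ≡ 6·6 ≡ 3.
  x = λ² - 9 - 9 = 9 - 18 ≡ 2; y = λ·(9 - 2) - 1 ≡ 9. → (2, 9)
3P: (2, 9) + (9, 1). λ = (1 - 9)/(9 - 2) ≡ 3/7 mod 11. 7⁻¹ ≡ 8 (mod 11) since 7·8 = 56 ≡ 1, so λ ≡ 2.
  x = λ² - 2 - 9 = 4 - 11 ≡ 4; y = λ·(2 - 4) - 9 ≡ 9. → (4, 9)

(4, 9)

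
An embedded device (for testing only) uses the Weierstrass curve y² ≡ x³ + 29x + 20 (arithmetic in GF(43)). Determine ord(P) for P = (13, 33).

8

2P: tangent at (13, 33): λ = (3·13² + 29)/(2·33) ≡ 20/23. 23⁻¹ ≡ 15 (mod 43), so λ ≡ 20·15 ≡ 42.
  x = λ² - 13 - 13 = 1764 - 26 ≡ 18; y = λ·(13 - 18) - 33 ≡ 15. → (18, 15)
3P: (18, 15) + (13, 33). λ = (33 - 15)/(13 - 18) ≡ 18/38 mod 43. 38⁻¹ ≡ 17 (mod 43), so λ ≡ 5.
  x = λ² - 18 - 13 = 25 - 31 ≡ 37; y = λ·(18 - 37) - 15 ≡ 19. → (37, 19)
4P: (37, 19) + (13, 33). λ = (33 - 19)/(13 - 37) ≡ 14/19 mod 43. 19⁻¹ ≡ 34 (mod 43), so λ ≡ 3.
  x = λ² - 37 - 13 = 9 - 50 ≡ 2; y = λ·(37 - 2) - 19 ≡ 0. → (2, 0)
5P: (2, 0) + (13, 33). λ = (33 - 0)/(13 - 2) ≡ 33/11 mod 43. 11⁻¹ ≡ 4 (mod 43) since 11·4 = 44 ≡ 1, so λ ≡ 3.
  x = λ² - 2 - 13 = 9 - 15 ≡ 37; y = λ·(2 - 37) - 0 ≡ 24. → (37, 24)
6P: (37, 24) + (13, 33). λ = (33 - 24)/(13 - 37) ≡ 9/19 mod 43. 19⁻¹ ≡ 34 (mod 43) since 19·34 = 646 ≡ 1, so λ ≡ 5.
  x = λ² - 37 - 13 = 25 - 50 ≡ 18; y = λ·(37 - 18) - 24 ≡ 28. → (18, 28)
7P: (18, 28) + (13, 33). λ = (33 - 28)/(13 - 18) ≡ 5/38 mod 43. 38⁻¹ ≡ 17 (mod 43) since 38·17 = 646 ≡ 1, so λ ≡ 42.
  x = λ² - 18 - 13 = 1764 - 31 ≡ 13; y = λ·(18 - 13) - 28 ≡ 10. → (13, 10)
8P: (13, 10) + (13, 33): same x and y₁ ≡ -y₂, so the sum is O.
8P = O, so the order is 8.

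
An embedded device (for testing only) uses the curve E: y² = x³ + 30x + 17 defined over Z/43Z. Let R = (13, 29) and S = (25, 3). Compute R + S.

(13, 29) + (25, 3). λ = (3 - 29)/(25 - 13) ≡ 17/12 mod 43. 12⁻¹ ≡ 18 (mod 43) since 12·18 = 216 ≡ 1, so λ ≡ 5.
  x = λ² - 13 - 25 = 25 - 38 ≡ 30; y = λ·(13 - 30) - 29 ≡ 15. → (30, 15)

(30, 15)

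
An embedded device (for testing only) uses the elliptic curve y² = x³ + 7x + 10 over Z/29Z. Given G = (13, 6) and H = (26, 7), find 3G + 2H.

First 3G:
Repeated addition: build up to 3G.
2G: tangent at (13, 6): λ = (3·13² + 7)/(2·6) ≡ 21/12. 12⁻¹ ≡ 17 (mod 29), so λ ≡ 21·17 ≡ 9.
  x = λ² - 13 - 13 = 81 - 26 ≡ 26; y = λ·(13 - 26) - 6 ≡ 22. → (26, 22)
3G: (26, 22) + (13, 6). λ = (6 - 22)/(13 - 26) ≡ 13/16 mod 29. 16⁻¹ ≡ 20 (mod 29) since 16·20 = 320 ≡ 1, so λ ≡ 28.
  x = λ² - 26 - 13 = 784 - 39 ≡ 20; y = λ·(26 - 20) - 22 ≡ 1. → (20, 1)
3G = (20, 1).
Next 2H:
Repeated addition: build up to 2H.
2H: tangent at (26, 7): λ = (3·26² + 7)/(2·7) ≡ 5/14. 14⁻¹ ≡ 27 (mod 29), so λ ≡ 5·27 ≡ 19.
  x = λ² - 26 - 26 = 361 - 52 ≡ 19; y = λ·(26 - 19) - 7 ≡ 10. → (19, 10)
2H = (19, 10).
Finally 3G + 2H:
(20, 1) + (19, 10). λ = (10 - 1)/(19 - 20) ≡ 9/28 mod 29. 28⁻¹ ≡ 28 (mod 29) since 28·28 = 784 ≡ 1, so λ ≡ 20.
  x = λ² - 20 - 19 = 400 - 39 ≡ 13; y = λ·(20 - 13) - 1 ≡ 23. → (13, 23)

(13, 23)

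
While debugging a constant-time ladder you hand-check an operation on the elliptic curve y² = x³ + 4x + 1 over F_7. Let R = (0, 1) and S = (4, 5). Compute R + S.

(4, 2)

(0, 1) + (4, 5). λ = (5 - 1)/(4 - 0) ≡ 4/4 mod 7. 4⁻¹ ≡ 2 (mod 7), so λ ≡ 1.
  x = λ² - 0 - 4 = 1 - 4 ≡ 4; y = λ·(0 - 4) - 1 ≡ 2. → (4, 2)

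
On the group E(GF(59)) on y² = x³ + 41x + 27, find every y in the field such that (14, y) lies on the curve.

x³ + 41x + 27 = 3345 ≡ 41 (mod 59).
Square roots of 41 mod 59: 10 and 49 (since 10² = 100 ≡ 41).

10, 49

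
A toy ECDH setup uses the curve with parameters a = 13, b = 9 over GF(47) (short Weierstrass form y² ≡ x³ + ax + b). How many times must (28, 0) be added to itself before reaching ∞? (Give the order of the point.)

2

2P: (28, 0) + (28, 0): same x and y₁ ≡ -y₂, so the sum is ∞.
2P = ∞, so the order is 2.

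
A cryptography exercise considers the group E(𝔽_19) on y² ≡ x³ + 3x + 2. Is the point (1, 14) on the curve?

y² = 14² ≡ 6; x³ + 3x + 2 = 6 ≡ 6 (mod 19). 6 = 6.

yes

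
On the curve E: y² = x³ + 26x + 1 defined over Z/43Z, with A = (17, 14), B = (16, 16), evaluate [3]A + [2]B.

First 3A:
Repeated addition: build up to 3A.
2A: tangent at (17, 14): λ = (3·17² + 26)/(2·14) ≡ 33/28. 28⁻¹ ≡ 20 (mod 43), so λ ≡ 33·20 ≡ 15.
  x = λ² - 17 - 17 = 225 - 34 ≡ 19; y = λ·(17 - 19) - 14 ≡ 42. → (19, 42)
3A: (19, 42) + (17, 14). λ = (14 - 42)/(17 - 19) ≡ 15/41 mod 43. 41⁻¹ ≡ 21 (mod 43), so λ ≡ 14.
  x = λ² - 19 - 17 = 196 - 36 ≡ 31; y = λ·(19 - 31) - 42 ≡ 5. → (31, 5)
3A = (31, 5).
Next 2B:
Repeated addition: build up to 2B.
2B: tangent at (16, 16): λ = (3·16² + 26)/(2·16) ≡ 20/32. 32⁻¹ ≡ 39 (mod 43) since 32·39 = 1248 ≡ 1, so λ ≡ 20·39 ≡ 6.
  x = λ² - 16 - 16 = 36 - 32 ≡ 4; y = λ·(16 - 4) - 16 ≡ 13. → (4, 13)
2B = (4, 13).
Finally 3A + 2B:
(31, 5) + (4, 13). λ = (13 - 5)/(4 - 31) ≡ 8/16 mod 43. 16⁻¹ ≡ 35 (mod 43) since 16·35 = 560 ≡ 1, so λ ≡ 22.
  x = λ² - 31 - 4 = 484 - 35 ≡ 19; y = λ·(31 - 19) - 5 ≡ 1. → (19, 1)

(19, 1)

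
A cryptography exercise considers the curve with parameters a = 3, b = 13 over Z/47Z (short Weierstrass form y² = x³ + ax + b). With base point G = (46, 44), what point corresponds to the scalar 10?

Repeated addition: build up to 10G.
2G: tangent at (46, 44): λ = (3·46² + 3)/(2·44) ≡ 6/41. 41⁻¹ ≡ 39 (mod 47), so λ ≡ 6·39 ≡ 46.
  x = λ² - 46 - 46 = 2116 - 92 ≡ 3; y = λ·(46 - 3) - 44 ≡ 7. → (3, 7)
3G: (3, 7) + (46, 44). λ = (44 - 7)/(46 - 3) ≡ 37/43 mod 47. 43⁻¹ ≡ 35 (mod 47), so λ ≡ 26.
  x = λ² - 3 - 46 = 676 - 49 ≡ 16; y = λ·(3 - 16) - 7 ≡ 31. → (16, 31)
4G: (16, 31) + (46, 44). λ = (44 - 31)/(46 - 16) ≡ 13/30 mod 47. 30⁻¹ ≡ 11 (mod 47), so λ ≡ 2.
  x = λ² - 16 - 46 = 4 - 62 ≡ 36; y = λ·(16 - 36) - 31 ≡ 23. → (36, 23)
5G: (36, 23) + (46, 44). λ = (44 - 23)/(46 - 36) ≡ 21/10 mod 47. 10⁻¹ ≡ 33 (mod 47), so λ ≡ 35.
  x = λ² - 36 - 46 = 1225 - 82 ≡ 15; y = λ·(36 - 15) - 23 ≡ 7. → (15, 7)
6G: (15, 7) + (46, 44). λ = (44 - 7)/(46 - 15) ≡ 37/31 mod 47. 31⁻¹ ≡ 44 (mod 47), so λ ≡ 30.
  x = λ² - 15 - 46 = 900 - 61 ≡ 40; y = λ·(15 - 40) - 7 ≡ 42. → (40, 42)
7G: (40, 42) + (46, 44). λ = (44 - 42)/(46 - 40) ≡ 2/6 mod 47. 6⁻¹ ≡ 8 (mod 47) since 6·8 = 48 ≡ 1, so λ ≡ 16.
  x = λ² - 40 - 46 = 256 - 86 ≡ 29; y = λ·(40 - 29) - 42 ≡ 40. → (29, 40)
8G: (29, 40) + (46, 44). λ = (44 - 40)/(46 - 29) ≡ 4/17 mod 47. 17⁻¹ ≡ 36 (mod 47), so λ ≡ 3.
  x = λ² - 29 - 46 = 9 - 75 ≡ 28; y = λ·(29 - 28) - 40 ≡ 10. → (28, 10)
9G: (28, 10) + (46, 44). λ = (44 - 10)/(46 - 28) ≡ 34/18 mod 47. 18⁻¹ ≡ 34 (mod 47), so λ ≡ 28.
  x = λ² - 28 - 46 = 784 - 74 ≡ 5; y = λ·(28 - 5) - 10 ≡ 23. → (5, 23)
10G: (5, 23) + (46, 44). λ = (44 - 23)/(46 - 5) ≡ 21/41 mod 47. 41⁻¹ ≡ 39 (mod 47) since 41·39 = 1599 ≡ 1, so λ ≡ 20.
  x = λ² - 5 - 46 = 400 - 51 ≡ 20; y = λ·(5 - 20) - 23 ≡ 6. → (20, 6)

(20, 6)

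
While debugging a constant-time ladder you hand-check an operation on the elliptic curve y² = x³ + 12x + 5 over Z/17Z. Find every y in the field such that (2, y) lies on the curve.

x³ + 12x + 5 = 37 ≡ 3 (mod 17).
3 is a non-residue mod 17; no y exists.

none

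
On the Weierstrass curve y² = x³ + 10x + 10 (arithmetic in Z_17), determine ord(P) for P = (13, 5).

2P: tangent at (13, 5): λ = (3·13² + 10)/(2·5) ≡ 7/10. 10⁻¹ ≡ 12 (mod 17) since 10·12 = 120 ≡ 1, so λ ≡ 7·12 ≡ 16.
  x = λ² - 13 - 13 = 256 - 26 ≡ 9; y = λ·(13 - 9) - 5 ≡ 8. → (9, 8)
3P: (9, 8) + (13, 5). λ = (5 - 8)/(13 - 9) ≡ 14/4 mod 17. 4⁻¹ ≡ 13 (mod 17) since 4·13 = 52 ≡ 1, so λ ≡ 12.
  x = λ² - 9 - 13 = 144 - 22 ≡ 3; y = λ·(9 - 3) - 8 ≡ 13. → (3, 13)
4P: (3, 13) + (13, 5). λ = (5 - 13)/(13 - 3) ≡ 9/10 mod 17. 10⁻¹ ≡ 12 (mod 17), so λ ≡ 6.
  x = λ² - 3 - 13 = 36 - 16 ≡ 3; y = λ·(3 - 3) - 13 ≡ 4. → (3, 4)
5P: (3, 4) + (13, 5). λ = (5 - 4)/(13 - 3) ≡ 1/10 mod 17. 10⁻¹ ≡ 12 (mod 17) since 10·12 = 120 ≡ 1, so λ ≡ 12.
  x = λ² - 3 - 13 = 144 - 16 ≡ 9; y = λ·(3 - 9) - 4 ≡ 9. → (9, 9)
6P: (9, 9) + (13, 5). λ = (5 - 9)/(13 - 9) ≡ 13/4 mod 17. 4⁻¹ ≡ 13 (mod 17) since 4·13 = 52 ≡ 1, so λ ≡ 16.
  x = λ² - 9 - 13 = 256 - 22 ≡ 13; y = λ·(9 - 13) - 9 ≡ 12. → (13, 12)
7P: (13, 12) + (13, 5): same x and y₁ ≡ -y₂, so the sum is ∞.
7P = ∞, so the order is 7.

7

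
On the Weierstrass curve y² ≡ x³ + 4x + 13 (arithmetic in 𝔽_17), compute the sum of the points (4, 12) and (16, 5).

(4, 12) + (16, 5). λ = (5 - 12)/(16 - 4) ≡ 10/12 mod 17. 12⁻¹ ≡ 10 (mod 17), so λ ≡ 15.
  x = λ² - 4 - 16 = 225 - 20 ≡ 1; y = λ·(4 - 1) - 12 ≡ 16. → (1, 16)

(1, 16)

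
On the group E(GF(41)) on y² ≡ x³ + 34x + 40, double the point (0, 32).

tangent at (0, 32): λ = (3·0² + 34)/(2·32) ≡ 34/23. 23⁻¹ ≡ 25 (mod 41), so λ ≡ 34·25 ≡ 30.
  x = λ² - 0 - 0 = 900 - 0 ≡ 39; y = λ·(0 - 39) - 32 ≡ 28. → (39, 28)

(39, 28)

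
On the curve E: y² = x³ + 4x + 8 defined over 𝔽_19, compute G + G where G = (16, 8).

(3, 16)

tangent at (16, 8): λ = (3·16² + 4)/(2·8) ≡ 12/16. 16⁻¹ ≡ 6 (mod 19) since 16·6 = 96 ≡ 1, so λ ≡ 12·6 ≡ 15.
  x = λ² - 16 - 16 = 225 - 32 ≡ 3; y = λ·(16 - 3) - 8 ≡ 16. → (3, 16)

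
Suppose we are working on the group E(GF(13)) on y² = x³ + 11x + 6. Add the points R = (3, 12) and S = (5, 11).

(2, 7)

(3, 12) + (5, 11). λ = (11 - 12)/(5 - 3) ≡ 12/2 mod 13. 2⁻¹ ≡ 7 (mod 13), so λ ≡ 6.
  x = λ² - 3 - 5 = 36 - 8 ≡ 2; y = λ·(3 - 2) - 12 ≡ 7. → (2, 7)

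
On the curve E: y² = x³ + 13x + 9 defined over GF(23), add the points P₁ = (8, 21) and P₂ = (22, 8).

(9, 21)

(8, 21) + (22, 8). λ = (8 - 21)/(22 - 8) ≡ 10/14 mod 23. 14⁻¹ ≡ 5 (mod 23), so λ ≡ 4.
  x = λ² - 8 - 22 = 16 - 30 ≡ 9; y = λ·(8 - 9) - 21 ≡ 21. → (9, 21)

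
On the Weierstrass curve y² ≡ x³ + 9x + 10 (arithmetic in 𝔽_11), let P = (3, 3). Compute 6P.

(8, 0)

Repeated addition: build up to 6P.
2P: tangent at (3, 3): λ = (3·3² + 9)/(2·3) ≡ 3/6. 6⁻¹ ≡ 2 (mod 11) since 6·2 = 12 ≡ 1, so λ ≡ 3·2 ≡ 6.
  x = λ² - 3 - 3 = 36 - 6 ≡ 8; y = λ·(3 - 8) - 3 ≡ 0. → (8, 0)
3P: (8, 0) + (3, 3). λ = (3 - 0)/(3 - 8) ≡ 3/6 mod 11. 6⁻¹ ≡ 2 (mod 11) since 6·2 = 12 ≡ 1, so λ ≡ 6.
  x = λ² - 8 - 3 = 36 - 11 ≡ 3; y = λ·(8 - 3) - 0 ≡ 8. → (3, 8)
4P: (3, 8) + (3, 3): same x and y₁ ≡ -y₂, so the sum is 𝒪.
5P: 𝒪 + (3, 3) = (3, 3) (identity).
6P: tangent at (3, 3): λ = (3·3² + 9)/(2·3) ≡ 3/6. 6⁻¹ ≡ 2 (mod 11), so λ ≡ 3·2 ≡ 6.
  x = λ² - 3 - 3 = 36 - 6 ≡ 8; y = λ·(3 - 8) - 3 ≡ 0. → (8, 0)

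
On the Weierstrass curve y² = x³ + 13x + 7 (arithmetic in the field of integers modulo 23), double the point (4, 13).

(17, 14)

tangent at (4, 13): λ = (3·4² + 13)/(2·13) ≡ 15/3. 3⁻¹ ≡ 8 (mod 23), so λ ≡ 15·8 ≡ 5.
  x = λ² - 4 - 4 = 25 - 8 ≡ 17; y = λ·(4 - 17) - 13 ≡ 14. → (17, 14)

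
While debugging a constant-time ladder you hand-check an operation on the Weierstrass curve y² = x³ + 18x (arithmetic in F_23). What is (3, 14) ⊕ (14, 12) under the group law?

(22, 2)

(3, 14) + (14, 12). λ = (12 - 14)/(14 - 3) ≡ 21/11 mod 23. 11⁻¹ ≡ 21 (mod 23), so λ ≡ 4.
  x = λ² - 3 - 14 = 16 - 17 ≡ 22; y = λ·(3 - 22) - 14 ≡ 2. → (22, 2)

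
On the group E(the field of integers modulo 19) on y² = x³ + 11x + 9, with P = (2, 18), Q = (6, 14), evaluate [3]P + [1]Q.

(11, 6)

First 3P:
Repeated addition: build up to 3P.
2P: tangent at (2, 18): λ = (3·2² + 11)/(2·18) ≡ 4/17. 17⁻¹ ≡ 9 (mod 19), so λ ≡ 4·9 ≡ 17.
  x = λ² - 2 - 2 = 289 - 4 ≡ 0; y = λ·(2 - 0) - 18 ≡ 16. → (0, 16)
3P: (0, 16) + (2, 18). λ = (18 - 16)/(2 - 0) ≡ 2/2 mod 19. 2⁻¹ ≡ 10 (mod 19) since 2·10 = 20 ≡ 1, so λ ≡ 1.
  x = λ² - 0 - 2 = 1 - 2 ≡ 18; y = λ·(0 - 18) - 16 ≡ 4. → (18, 4)
3P = (18, 4).
Finally 3P + Q:
(18, 4) + (6, 14). λ = (14 - 4)/(6 - 18) ≡ 10/7 mod 19. 7⁻¹ ≡ 11 (mod 19), so λ ≡ 15.
  x = λ² - 18 - 6 = 225 - 24 ≡ 11; y = λ·(18 - 11) - 4 ≡ 6. → (11, 6)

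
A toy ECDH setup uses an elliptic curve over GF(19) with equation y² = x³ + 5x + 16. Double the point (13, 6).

tangent at (13, 6): λ = (3·13² + 5)/(2·6) ≡ 18/12. 12⁻¹ ≡ 8 (mod 19) since 12·8 = 96 ≡ 1, so λ ≡ 18·8 ≡ 11.
  x = λ² - 13 - 13 = 121 - 26 ≡ 0; y = λ·(13 - 0) - 6 ≡ 4. → (0, 4)

(0, 4)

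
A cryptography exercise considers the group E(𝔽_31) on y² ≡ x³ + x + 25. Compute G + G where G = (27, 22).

(9, 22)

tangent at (27, 22): λ = (3·27² + 1)/(2·22) ≡ 18/13. 13⁻¹ ≡ 12 (mod 31), so λ ≡ 18·12 ≡ 30.
  x = λ² - 27 - 27 = 900 - 54 ≡ 9; y = λ·(27 - 9) - 22 ≡ 22. → (9, 22)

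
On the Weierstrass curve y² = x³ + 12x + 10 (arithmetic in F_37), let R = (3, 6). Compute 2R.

tangent at (3, 6): λ = (3·3² + 12)/(2·6) ≡ 2/12. 12⁻¹ ≡ 34 (mod 37) since 12·34 = 408 ≡ 1, so λ ≡ 2·34 ≡ 31.
  x = λ² - 3 - 3 = 961 - 6 ≡ 30; y = λ·(3 - 30) - 6 ≡ 8. → (30, 8)

(30, 8)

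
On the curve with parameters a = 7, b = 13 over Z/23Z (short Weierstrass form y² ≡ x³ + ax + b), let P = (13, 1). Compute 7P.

Repeated addition: build up to 7P.
2P: tangent at (13, 1): λ = (3·13² + 7)/(2·1) ≡ 8/2. 2⁻¹ ≡ 12 (mod 23), so λ ≡ 8·12 ≡ 4.
  x = λ² - 13 - 13 = 16 - 26 ≡ 13; y = λ·(13 - 13) - 1 ≡ 22. → (13, 22)
3P: (13, 22) + (13, 1): same x and y₁ ≡ -y₂, so the sum is the point at infinity.
4P: the point at infinity + (13, 1) = (13, 1) (identity).
5P: tangent at (13, 1): λ = (3·13² + 7)/(2·1) ≡ 8/2. 2⁻¹ ≡ 12 (mod 23), so λ ≡ 8·12 ≡ 4.
  x = λ² - 13 - 13 = 16 - 26 ≡ 13; y = λ·(13 - 13) - 1 ≡ 22. → (13, 22)
6P: (13, 22) + (13, 1): same x and y₁ ≡ -y₂, so the sum is the point at infinity.
7P: the point at infinity + (13, 1) = (13, 1) (identity).

(13, 1)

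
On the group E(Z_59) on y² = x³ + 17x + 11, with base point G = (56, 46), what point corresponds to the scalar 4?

(57, 21)

Double-and-add on 4 = (100)₂. Start with G = (56, 46) for the leading 1-bit.
double: tangent at (56, 46): λ = (3·56² + 17)/(2·46) ≡ 44/33. 33⁻¹ ≡ 34 (mod 59), so λ ≡ 44·34 ≡ 21.
  x = λ² - 56 - 56 = 441 - 112 ≡ 34; y = λ·(56 - 34) - 46 ≡ 3. → (34, 3)
double: tangent at (34, 3): λ = (3·34² + 17)/(2·3) ≡ 4/6. 6⁻¹ ≡ 10 (mod 59), so λ ≡ 4·10 ≡ 40.
  x = λ² - 34 - 34 = 1600 - 68 ≡ 57; y = λ·(34 - 57) - 3 ≡ 21. → (57, 21)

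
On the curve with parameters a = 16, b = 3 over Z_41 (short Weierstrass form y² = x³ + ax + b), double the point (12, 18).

tangent at (12, 18): λ = (3·12² + 16)/(2·18) ≡ 38/36. 36⁻¹ ≡ 8 (mod 41), so λ ≡ 38·8 ≡ 17.
  x = λ² - 12 - 12 = 289 - 24 ≡ 19; y = λ·(12 - 19) - 18 ≡ 27. → (19, 27)

(19, 27)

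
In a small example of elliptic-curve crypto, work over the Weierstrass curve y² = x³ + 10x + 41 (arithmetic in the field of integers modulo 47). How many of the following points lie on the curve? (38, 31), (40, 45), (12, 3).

(38, 31): 31² ≡ 21, rhs ≡ 21 → on.
(40, 45): 45² ≡ 4, rhs ≡ 4 → on.
(12, 3): 3² ≡ 9, rhs ≡ 9 → on.

3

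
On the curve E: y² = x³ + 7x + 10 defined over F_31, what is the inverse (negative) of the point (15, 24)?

(15, 7)

-(15, 24) = (15, -24 mod 31) = (15, 7).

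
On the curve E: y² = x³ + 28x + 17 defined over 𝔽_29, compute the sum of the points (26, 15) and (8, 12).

(20, 15)

(26, 15) + (8, 12). λ = (12 - 15)/(8 - 26) ≡ 26/11 mod 29. 11⁻¹ ≡ 8 (mod 29) since 11·8 = 88 ≡ 1, so λ ≡ 5.
  x = λ² - 26 - 8 = 25 - 34 ≡ 20; y = λ·(26 - 20) - 15 ≡ 15. → (20, 15)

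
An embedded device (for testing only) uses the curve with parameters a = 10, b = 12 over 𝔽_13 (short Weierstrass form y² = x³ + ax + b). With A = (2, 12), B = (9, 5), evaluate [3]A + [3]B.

(2, 1)

First 3A:
Repeated addition: build up to 3A.
2A: tangent at (2, 12): λ = (3·2² + 10)/(2·12) ≡ 9/11. 11⁻¹ ≡ 6 (mod 13), so λ ≡ 9·6 ≡ 2.
  x = λ² - 2 - 2 = 4 - 4 ≡ 0; y = λ·(2 - 0) - 12 ≡ 5. → (0, 5)
3A: (0, 5) + (2, 12). λ = (12 - 5)/(2 - 0) ≡ 7/2 mod 13. 2⁻¹ ≡ 7 (mod 13), so λ ≡ 10.
  x = λ² - 0 - 2 = 100 - 2 ≡ 7; y = λ·(0 - 7) - 5 ≡ 3. → (7, 3)
3A = (7, 3).
Next 3B:
Repeated addition: build up to 3B.
2B: tangent at (9, 5): λ = (3·9² + 10)/(2·5) ≡ 6/10. 10⁻¹ ≡ 4 (mod 13) since 10·4 = 40 ≡ 1, so λ ≡ 6·4 ≡ 11.
  x = λ² - 9 - 9 = 121 - 18 ≡ 12; y = λ·(9 - 12) - 5 ≡ 1. → (12, 1)
3B: (12, 1) + (9, 5). λ = (5 - 1)/(9 - 12) ≡ 4/10 mod 13. 10⁻¹ ≡ 4 (mod 13), so λ ≡ 3.
  x = λ² - 12 - 9 = 9 - 21 ≡ 1; y = λ·(12 - 1) - 1 ≡ 6. → (1, 6)
3B = (1, 6).
Finally 3A + 3B:
(7, 3) + (1, 6). λ = (6 - 3)/(1 - 7) ≡ 3/7 mod 13. 7⁻¹ ≡ 2 (mod 13), so λ ≡ 6.
  x = λ² - 7 - 1 = 36 - 8 ≡ 2; y = λ·(7 - 2) - 3 ≡ 1. → (2, 1)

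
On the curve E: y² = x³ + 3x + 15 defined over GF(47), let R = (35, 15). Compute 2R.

(11, 4)

tangent at (35, 15): λ = (3·35² + 3)/(2·15) ≡ 12/30. 30⁻¹ ≡ 11 (mod 47), so λ ≡ 12·11 ≡ 38.
  x = λ² - 35 - 35 = 1444 - 70 ≡ 11; y = λ·(35 - 11) - 15 ≡ 4. → (11, 4)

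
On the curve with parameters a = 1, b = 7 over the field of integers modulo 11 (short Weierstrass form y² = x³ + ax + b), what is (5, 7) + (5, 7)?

(6, 8)

tangent at (5, 7): λ = (3·5² + 1)/(2·7) ≡ 10/3. 3⁻¹ ≡ 4 (mod 11) since 3·4 = 12 ≡ 1, so λ ≡ 10·4 ≡ 7.
  x = λ² - 5 - 5 = 49 - 10 ≡ 6; y = λ·(5 - 6) - 7 ≡ 8. → (6, 8)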